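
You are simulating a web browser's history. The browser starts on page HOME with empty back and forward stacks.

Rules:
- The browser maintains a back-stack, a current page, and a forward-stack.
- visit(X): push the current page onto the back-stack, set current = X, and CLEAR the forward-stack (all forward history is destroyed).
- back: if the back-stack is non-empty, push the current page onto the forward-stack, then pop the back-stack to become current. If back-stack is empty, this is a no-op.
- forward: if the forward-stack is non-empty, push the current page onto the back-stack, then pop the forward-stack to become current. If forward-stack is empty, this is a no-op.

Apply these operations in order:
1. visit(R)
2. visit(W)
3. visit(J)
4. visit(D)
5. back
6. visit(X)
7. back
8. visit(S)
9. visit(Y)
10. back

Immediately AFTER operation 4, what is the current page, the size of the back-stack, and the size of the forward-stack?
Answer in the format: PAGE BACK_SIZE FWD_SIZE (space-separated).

After 1 (visit(R)): cur=R back=1 fwd=0
After 2 (visit(W)): cur=W back=2 fwd=0
After 3 (visit(J)): cur=J back=3 fwd=0
After 4 (visit(D)): cur=D back=4 fwd=0

D 4 0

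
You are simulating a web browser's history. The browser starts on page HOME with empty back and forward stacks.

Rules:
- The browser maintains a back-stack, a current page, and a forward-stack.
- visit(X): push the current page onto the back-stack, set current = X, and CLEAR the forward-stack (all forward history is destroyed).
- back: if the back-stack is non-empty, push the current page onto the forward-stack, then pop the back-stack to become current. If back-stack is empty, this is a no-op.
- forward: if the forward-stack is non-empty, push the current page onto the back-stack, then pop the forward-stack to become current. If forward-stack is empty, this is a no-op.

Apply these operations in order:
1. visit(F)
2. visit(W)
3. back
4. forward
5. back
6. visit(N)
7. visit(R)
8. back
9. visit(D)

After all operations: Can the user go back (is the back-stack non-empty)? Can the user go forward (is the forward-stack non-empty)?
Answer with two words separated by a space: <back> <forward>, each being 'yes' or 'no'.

After 1 (visit(F)): cur=F back=1 fwd=0
After 2 (visit(W)): cur=W back=2 fwd=0
After 3 (back): cur=F back=1 fwd=1
After 4 (forward): cur=W back=2 fwd=0
After 5 (back): cur=F back=1 fwd=1
After 6 (visit(N)): cur=N back=2 fwd=0
After 7 (visit(R)): cur=R back=3 fwd=0
After 8 (back): cur=N back=2 fwd=1
After 9 (visit(D)): cur=D back=3 fwd=0

Answer: yes no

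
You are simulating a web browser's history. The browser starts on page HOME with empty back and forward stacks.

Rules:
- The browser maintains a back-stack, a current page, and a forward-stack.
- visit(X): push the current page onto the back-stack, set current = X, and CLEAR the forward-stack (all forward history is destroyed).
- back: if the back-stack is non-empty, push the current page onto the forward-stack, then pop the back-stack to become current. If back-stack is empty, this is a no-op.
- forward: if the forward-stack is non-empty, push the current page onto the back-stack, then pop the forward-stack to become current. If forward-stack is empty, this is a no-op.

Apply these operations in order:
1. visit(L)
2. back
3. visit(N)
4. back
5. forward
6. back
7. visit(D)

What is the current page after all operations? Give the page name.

After 1 (visit(L)): cur=L back=1 fwd=0
After 2 (back): cur=HOME back=0 fwd=1
After 3 (visit(N)): cur=N back=1 fwd=0
After 4 (back): cur=HOME back=0 fwd=1
After 5 (forward): cur=N back=1 fwd=0
After 6 (back): cur=HOME back=0 fwd=1
After 7 (visit(D)): cur=D back=1 fwd=0

Answer: D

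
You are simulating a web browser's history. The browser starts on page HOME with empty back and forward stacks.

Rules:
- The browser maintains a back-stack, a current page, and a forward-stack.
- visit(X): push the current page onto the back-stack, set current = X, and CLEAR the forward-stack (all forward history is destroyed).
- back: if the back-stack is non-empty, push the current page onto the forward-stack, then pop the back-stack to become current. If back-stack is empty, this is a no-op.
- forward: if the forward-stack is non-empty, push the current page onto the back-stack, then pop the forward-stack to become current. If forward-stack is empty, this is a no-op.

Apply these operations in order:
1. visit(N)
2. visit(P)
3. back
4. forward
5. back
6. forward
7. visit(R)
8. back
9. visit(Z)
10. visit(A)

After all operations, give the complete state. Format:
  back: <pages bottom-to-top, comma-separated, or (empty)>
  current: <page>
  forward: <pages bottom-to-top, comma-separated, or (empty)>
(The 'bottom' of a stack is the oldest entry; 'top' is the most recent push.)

Answer: back: HOME,N,P,Z
current: A
forward: (empty)

Derivation:
After 1 (visit(N)): cur=N back=1 fwd=0
After 2 (visit(P)): cur=P back=2 fwd=0
After 3 (back): cur=N back=1 fwd=1
After 4 (forward): cur=P back=2 fwd=0
After 5 (back): cur=N back=1 fwd=1
After 6 (forward): cur=P back=2 fwd=0
After 7 (visit(R)): cur=R back=3 fwd=0
After 8 (back): cur=P back=2 fwd=1
After 9 (visit(Z)): cur=Z back=3 fwd=0
After 10 (visit(A)): cur=A back=4 fwd=0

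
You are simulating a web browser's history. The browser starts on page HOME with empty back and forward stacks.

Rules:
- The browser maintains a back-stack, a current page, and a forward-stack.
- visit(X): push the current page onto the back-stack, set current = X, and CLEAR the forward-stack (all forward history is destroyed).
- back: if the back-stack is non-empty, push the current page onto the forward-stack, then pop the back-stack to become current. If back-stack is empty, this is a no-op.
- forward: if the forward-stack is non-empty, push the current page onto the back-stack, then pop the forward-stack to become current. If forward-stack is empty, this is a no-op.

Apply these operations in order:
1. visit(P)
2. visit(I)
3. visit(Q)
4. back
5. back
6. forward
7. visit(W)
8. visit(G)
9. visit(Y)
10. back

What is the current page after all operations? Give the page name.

After 1 (visit(P)): cur=P back=1 fwd=0
After 2 (visit(I)): cur=I back=2 fwd=0
After 3 (visit(Q)): cur=Q back=3 fwd=0
After 4 (back): cur=I back=2 fwd=1
After 5 (back): cur=P back=1 fwd=2
After 6 (forward): cur=I back=2 fwd=1
After 7 (visit(W)): cur=W back=3 fwd=0
After 8 (visit(G)): cur=G back=4 fwd=0
After 9 (visit(Y)): cur=Y back=5 fwd=0
After 10 (back): cur=G back=4 fwd=1

Answer: G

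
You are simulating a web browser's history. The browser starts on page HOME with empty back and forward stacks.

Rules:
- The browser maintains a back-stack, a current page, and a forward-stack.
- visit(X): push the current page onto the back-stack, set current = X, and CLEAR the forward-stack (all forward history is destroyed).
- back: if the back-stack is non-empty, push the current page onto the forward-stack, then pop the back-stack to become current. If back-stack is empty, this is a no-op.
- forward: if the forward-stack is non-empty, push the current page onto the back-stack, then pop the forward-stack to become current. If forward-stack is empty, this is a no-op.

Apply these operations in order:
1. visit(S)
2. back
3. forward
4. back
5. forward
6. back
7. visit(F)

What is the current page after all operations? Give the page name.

Answer: F

Derivation:
After 1 (visit(S)): cur=S back=1 fwd=0
After 2 (back): cur=HOME back=0 fwd=1
After 3 (forward): cur=S back=1 fwd=0
After 4 (back): cur=HOME back=0 fwd=1
After 5 (forward): cur=S back=1 fwd=0
After 6 (back): cur=HOME back=0 fwd=1
After 7 (visit(F)): cur=F back=1 fwd=0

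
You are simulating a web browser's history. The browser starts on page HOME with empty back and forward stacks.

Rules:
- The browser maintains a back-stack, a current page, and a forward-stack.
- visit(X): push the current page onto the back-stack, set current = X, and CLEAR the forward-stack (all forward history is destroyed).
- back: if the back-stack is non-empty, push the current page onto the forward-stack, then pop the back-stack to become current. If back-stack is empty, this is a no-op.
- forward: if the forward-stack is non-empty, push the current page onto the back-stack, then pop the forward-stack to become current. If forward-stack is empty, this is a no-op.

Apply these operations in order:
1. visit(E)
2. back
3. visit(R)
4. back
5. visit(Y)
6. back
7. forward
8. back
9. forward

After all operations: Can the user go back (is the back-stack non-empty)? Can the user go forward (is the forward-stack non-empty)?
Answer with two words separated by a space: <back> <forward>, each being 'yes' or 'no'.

Answer: yes no

Derivation:
After 1 (visit(E)): cur=E back=1 fwd=0
After 2 (back): cur=HOME back=0 fwd=1
After 3 (visit(R)): cur=R back=1 fwd=0
After 4 (back): cur=HOME back=0 fwd=1
After 5 (visit(Y)): cur=Y back=1 fwd=0
After 6 (back): cur=HOME back=0 fwd=1
After 7 (forward): cur=Y back=1 fwd=0
After 8 (back): cur=HOME back=0 fwd=1
After 9 (forward): cur=Y back=1 fwd=0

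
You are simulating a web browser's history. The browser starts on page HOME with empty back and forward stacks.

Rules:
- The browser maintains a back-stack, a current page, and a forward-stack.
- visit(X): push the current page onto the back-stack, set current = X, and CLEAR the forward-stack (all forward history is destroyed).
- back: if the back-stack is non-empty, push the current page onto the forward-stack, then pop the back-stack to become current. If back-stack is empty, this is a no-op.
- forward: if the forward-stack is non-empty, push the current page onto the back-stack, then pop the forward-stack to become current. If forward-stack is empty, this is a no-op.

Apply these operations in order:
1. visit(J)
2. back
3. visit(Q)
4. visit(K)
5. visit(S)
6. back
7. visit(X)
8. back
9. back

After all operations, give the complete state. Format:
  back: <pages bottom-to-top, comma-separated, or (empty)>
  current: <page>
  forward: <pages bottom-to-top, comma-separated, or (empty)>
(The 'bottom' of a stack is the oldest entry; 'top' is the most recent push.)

Answer: back: HOME
current: Q
forward: X,K

Derivation:
After 1 (visit(J)): cur=J back=1 fwd=0
After 2 (back): cur=HOME back=0 fwd=1
After 3 (visit(Q)): cur=Q back=1 fwd=0
After 4 (visit(K)): cur=K back=2 fwd=0
After 5 (visit(S)): cur=S back=3 fwd=0
After 6 (back): cur=K back=2 fwd=1
After 7 (visit(X)): cur=X back=3 fwd=0
After 8 (back): cur=K back=2 fwd=1
After 9 (back): cur=Q back=1 fwd=2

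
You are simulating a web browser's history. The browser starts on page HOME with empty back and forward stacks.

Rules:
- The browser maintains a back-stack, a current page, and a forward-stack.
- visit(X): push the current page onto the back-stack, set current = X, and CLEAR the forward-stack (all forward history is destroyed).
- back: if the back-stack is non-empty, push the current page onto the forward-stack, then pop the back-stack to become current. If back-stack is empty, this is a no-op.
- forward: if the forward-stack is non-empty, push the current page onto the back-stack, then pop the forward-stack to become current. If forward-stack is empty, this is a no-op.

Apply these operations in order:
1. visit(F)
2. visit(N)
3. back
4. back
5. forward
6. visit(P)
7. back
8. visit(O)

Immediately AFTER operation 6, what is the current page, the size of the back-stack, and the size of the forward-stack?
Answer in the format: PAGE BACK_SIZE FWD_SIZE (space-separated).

After 1 (visit(F)): cur=F back=1 fwd=0
After 2 (visit(N)): cur=N back=2 fwd=0
After 3 (back): cur=F back=1 fwd=1
After 4 (back): cur=HOME back=0 fwd=2
After 5 (forward): cur=F back=1 fwd=1
After 6 (visit(P)): cur=P back=2 fwd=0

P 2 0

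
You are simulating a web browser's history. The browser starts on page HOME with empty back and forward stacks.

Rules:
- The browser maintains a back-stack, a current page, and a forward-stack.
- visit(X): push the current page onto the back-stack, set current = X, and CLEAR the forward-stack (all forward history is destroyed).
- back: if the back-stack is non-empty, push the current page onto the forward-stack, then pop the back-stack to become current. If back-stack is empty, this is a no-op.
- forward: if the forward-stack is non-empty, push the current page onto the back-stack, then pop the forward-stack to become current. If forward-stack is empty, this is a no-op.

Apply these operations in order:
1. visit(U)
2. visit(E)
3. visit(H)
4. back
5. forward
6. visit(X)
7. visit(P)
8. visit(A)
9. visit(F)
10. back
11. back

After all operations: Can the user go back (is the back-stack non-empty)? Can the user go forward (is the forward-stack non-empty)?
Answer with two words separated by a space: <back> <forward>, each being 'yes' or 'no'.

Answer: yes yes

Derivation:
After 1 (visit(U)): cur=U back=1 fwd=0
After 2 (visit(E)): cur=E back=2 fwd=0
After 3 (visit(H)): cur=H back=3 fwd=0
After 4 (back): cur=E back=2 fwd=1
After 5 (forward): cur=H back=3 fwd=0
After 6 (visit(X)): cur=X back=4 fwd=0
After 7 (visit(P)): cur=P back=5 fwd=0
After 8 (visit(A)): cur=A back=6 fwd=0
After 9 (visit(F)): cur=F back=7 fwd=0
After 10 (back): cur=A back=6 fwd=1
After 11 (back): cur=P back=5 fwd=2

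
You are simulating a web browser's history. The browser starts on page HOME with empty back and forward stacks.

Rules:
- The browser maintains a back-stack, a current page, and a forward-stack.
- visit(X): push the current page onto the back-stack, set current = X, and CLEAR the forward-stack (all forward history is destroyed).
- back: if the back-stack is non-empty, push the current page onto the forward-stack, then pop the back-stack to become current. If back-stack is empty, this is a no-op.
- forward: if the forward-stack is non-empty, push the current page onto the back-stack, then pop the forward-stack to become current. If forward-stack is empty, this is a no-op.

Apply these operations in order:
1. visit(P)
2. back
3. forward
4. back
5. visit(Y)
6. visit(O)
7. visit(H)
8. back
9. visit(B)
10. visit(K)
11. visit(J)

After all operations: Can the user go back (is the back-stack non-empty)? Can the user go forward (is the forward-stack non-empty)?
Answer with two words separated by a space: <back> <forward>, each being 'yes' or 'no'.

After 1 (visit(P)): cur=P back=1 fwd=0
After 2 (back): cur=HOME back=0 fwd=1
After 3 (forward): cur=P back=1 fwd=0
After 4 (back): cur=HOME back=0 fwd=1
After 5 (visit(Y)): cur=Y back=1 fwd=0
After 6 (visit(O)): cur=O back=2 fwd=0
After 7 (visit(H)): cur=H back=3 fwd=0
After 8 (back): cur=O back=2 fwd=1
After 9 (visit(B)): cur=B back=3 fwd=0
After 10 (visit(K)): cur=K back=4 fwd=0
After 11 (visit(J)): cur=J back=5 fwd=0

Answer: yes no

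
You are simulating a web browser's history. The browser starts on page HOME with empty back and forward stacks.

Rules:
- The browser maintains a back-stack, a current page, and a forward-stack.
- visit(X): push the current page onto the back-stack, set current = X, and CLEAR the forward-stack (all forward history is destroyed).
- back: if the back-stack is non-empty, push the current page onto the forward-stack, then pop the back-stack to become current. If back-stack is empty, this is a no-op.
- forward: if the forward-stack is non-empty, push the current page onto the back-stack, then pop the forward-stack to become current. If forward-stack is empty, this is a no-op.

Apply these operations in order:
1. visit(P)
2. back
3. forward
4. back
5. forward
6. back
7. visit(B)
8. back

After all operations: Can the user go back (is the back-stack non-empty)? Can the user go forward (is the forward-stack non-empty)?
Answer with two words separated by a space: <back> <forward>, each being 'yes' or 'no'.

Answer: no yes

Derivation:
After 1 (visit(P)): cur=P back=1 fwd=0
After 2 (back): cur=HOME back=0 fwd=1
After 3 (forward): cur=P back=1 fwd=0
After 4 (back): cur=HOME back=0 fwd=1
After 5 (forward): cur=P back=1 fwd=0
After 6 (back): cur=HOME back=0 fwd=1
After 7 (visit(B)): cur=B back=1 fwd=0
After 8 (back): cur=HOME back=0 fwd=1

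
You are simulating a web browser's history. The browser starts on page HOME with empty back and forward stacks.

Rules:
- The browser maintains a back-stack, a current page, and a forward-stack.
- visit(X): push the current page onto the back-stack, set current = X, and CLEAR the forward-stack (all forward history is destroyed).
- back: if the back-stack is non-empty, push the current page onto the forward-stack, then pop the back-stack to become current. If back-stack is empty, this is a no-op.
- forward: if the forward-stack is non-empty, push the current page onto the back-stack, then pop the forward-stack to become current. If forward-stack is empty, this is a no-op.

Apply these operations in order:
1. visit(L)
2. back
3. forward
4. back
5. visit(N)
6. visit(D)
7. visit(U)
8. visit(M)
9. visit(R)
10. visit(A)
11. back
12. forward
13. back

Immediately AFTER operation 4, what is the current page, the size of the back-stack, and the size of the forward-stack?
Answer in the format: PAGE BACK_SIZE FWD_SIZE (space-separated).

After 1 (visit(L)): cur=L back=1 fwd=0
After 2 (back): cur=HOME back=0 fwd=1
After 3 (forward): cur=L back=1 fwd=0
After 4 (back): cur=HOME back=0 fwd=1

HOME 0 1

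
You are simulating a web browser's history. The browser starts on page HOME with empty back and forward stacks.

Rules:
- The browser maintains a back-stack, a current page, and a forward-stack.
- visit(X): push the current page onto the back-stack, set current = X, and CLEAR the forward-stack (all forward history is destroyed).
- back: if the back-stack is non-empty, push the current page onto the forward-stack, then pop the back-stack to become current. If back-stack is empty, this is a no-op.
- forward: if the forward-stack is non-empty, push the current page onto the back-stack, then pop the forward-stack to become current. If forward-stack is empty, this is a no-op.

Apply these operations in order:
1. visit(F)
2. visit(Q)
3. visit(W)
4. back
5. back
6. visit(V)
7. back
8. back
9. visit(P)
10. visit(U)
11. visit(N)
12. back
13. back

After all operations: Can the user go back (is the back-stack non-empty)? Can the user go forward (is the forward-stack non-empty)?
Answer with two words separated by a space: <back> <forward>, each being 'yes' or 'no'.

After 1 (visit(F)): cur=F back=1 fwd=0
After 2 (visit(Q)): cur=Q back=2 fwd=0
After 3 (visit(W)): cur=W back=3 fwd=0
After 4 (back): cur=Q back=2 fwd=1
After 5 (back): cur=F back=1 fwd=2
After 6 (visit(V)): cur=V back=2 fwd=0
After 7 (back): cur=F back=1 fwd=1
After 8 (back): cur=HOME back=0 fwd=2
After 9 (visit(P)): cur=P back=1 fwd=0
After 10 (visit(U)): cur=U back=2 fwd=0
After 11 (visit(N)): cur=N back=3 fwd=0
After 12 (back): cur=U back=2 fwd=1
After 13 (back): cur=P back=1 fwd=2

Answer: yes yes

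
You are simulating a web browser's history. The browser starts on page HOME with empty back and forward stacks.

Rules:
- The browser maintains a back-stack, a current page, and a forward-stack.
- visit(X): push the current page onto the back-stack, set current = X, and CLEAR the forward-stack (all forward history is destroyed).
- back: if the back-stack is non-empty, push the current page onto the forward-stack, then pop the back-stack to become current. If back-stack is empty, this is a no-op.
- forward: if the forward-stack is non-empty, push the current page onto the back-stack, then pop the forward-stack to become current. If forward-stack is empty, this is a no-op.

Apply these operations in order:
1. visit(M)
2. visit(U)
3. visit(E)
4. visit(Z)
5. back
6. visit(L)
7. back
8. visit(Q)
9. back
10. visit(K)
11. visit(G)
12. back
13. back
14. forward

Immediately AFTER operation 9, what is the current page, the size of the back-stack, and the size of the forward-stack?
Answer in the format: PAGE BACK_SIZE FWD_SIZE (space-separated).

After 1 (visit(M)): cur=M back=1 fwd=0
After 2 (visit(U)): cur=U back=2 fwd=0
After 3 (visit(E)): cur=E back=3 fwd=0
After 4 (visit(Z)): cur=Z back=4 fwd=0
After 5 (back): cur=E back=3 fwd=1
After 6 (visit(L)): cur=L back=4 fwd=0
After 7 (back): cur=E back=3 fwd=1
After 8 (visit(Q)): cur=Q back=4 fwd=0
After 9 (back): cur=E back=3 fwd=1

E 3 1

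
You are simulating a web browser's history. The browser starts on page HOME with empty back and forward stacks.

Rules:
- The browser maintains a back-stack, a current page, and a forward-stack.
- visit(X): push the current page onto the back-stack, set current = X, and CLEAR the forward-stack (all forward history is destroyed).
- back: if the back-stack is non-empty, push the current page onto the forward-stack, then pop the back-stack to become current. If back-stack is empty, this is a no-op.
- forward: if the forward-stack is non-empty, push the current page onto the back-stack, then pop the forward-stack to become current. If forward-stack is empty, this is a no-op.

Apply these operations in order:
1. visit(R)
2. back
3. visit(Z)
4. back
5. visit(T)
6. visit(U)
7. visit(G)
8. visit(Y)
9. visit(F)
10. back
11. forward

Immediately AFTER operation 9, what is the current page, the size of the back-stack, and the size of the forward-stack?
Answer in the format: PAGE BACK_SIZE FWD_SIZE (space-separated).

After 1 (visit(R)): cur=R back=1 fwd=0
After 2 (back): cur=HOME back=0 fwd=1
After 3 (visit(Z)): cur=Z back=1 fwd=0
After 4 (back): cur=HOME back=0 fwd=1
After 5 (visit(T)): cur=T back=1 fwd=0
After 6 (visit(U)): cur=U back=2 fwd=0
After 7 (visit(G)): cur=G back=3 fwd=0
After 8 (visit(Y)): cur=Y back=4 fwd=0
After 9 (visit(F)): cur=F back=5 fwd=0

F 5 0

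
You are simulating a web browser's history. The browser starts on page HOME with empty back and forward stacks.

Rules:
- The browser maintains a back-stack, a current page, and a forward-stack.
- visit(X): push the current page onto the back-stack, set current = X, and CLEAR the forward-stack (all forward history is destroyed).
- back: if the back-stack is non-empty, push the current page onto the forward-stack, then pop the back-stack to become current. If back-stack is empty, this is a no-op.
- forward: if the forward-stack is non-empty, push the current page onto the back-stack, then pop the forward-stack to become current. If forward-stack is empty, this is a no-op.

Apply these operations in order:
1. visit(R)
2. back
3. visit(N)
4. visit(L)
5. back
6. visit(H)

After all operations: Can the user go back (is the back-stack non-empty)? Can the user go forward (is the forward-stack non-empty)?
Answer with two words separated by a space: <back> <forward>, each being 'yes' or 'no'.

Answer: yes no

Derivation:
After 1 (visit(R)): cur=R back=1 fwd=0
After 2 (back): cur=HOME back=0 fwd=1
After 3 (visit(N)): cur=N back=1 fwd=0
After 4 (visit(L)): cur=L back=2 fwd=0
After 5 (back): cur=N back=1 fwd=1
After 6 (visit(H)): cur=H back=2 fwd=0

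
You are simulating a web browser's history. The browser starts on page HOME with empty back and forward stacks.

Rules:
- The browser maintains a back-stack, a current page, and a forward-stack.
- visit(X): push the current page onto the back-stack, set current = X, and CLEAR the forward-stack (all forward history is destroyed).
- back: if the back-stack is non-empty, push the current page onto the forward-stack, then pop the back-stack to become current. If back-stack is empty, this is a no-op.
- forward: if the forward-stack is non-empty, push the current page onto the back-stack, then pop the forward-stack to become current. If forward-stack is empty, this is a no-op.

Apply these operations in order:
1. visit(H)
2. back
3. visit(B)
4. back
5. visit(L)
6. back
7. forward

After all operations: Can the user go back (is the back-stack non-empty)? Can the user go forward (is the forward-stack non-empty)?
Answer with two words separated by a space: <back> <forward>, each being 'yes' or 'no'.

After 1 (visit(H)): cur=H back=1 fwd=0
After 2 (back): cur=HOME back=0 fwd=1
After 3 (visit(B)): cur=B back=1 fwd=0
After 4 (back): cur=HOME back=0 fwd=1
After 5 (visit(L)): cur=L back=1 fwd=0
After 6 (back): cur=HOME back=0 fwd=1
After 7 (forward): cur=L back=1 fwd=0

Answer: yes no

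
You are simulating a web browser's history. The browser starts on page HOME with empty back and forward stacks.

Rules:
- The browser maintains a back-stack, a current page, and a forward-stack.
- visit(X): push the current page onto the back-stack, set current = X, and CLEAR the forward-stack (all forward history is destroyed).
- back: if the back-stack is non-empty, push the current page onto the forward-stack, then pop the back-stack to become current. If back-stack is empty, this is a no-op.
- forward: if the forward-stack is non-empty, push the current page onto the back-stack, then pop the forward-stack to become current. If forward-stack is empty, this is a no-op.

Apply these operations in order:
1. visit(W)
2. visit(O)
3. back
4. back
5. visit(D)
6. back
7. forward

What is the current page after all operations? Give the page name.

Answer: D

Derivation:
After 1 (visit(W)): cur=W back=1 fwd=0
After 2 (visit(O)): cur=O back=2 fwd=0
After 3 (back): cur=W back=1 fwd=1
After 4 (back): cur=HOME back=0 fwd=2
After 5 (visit(D)): cur=D back=1 fwd=0
After 6 (back): cur=HOME back=0 fwd=1
After 7 (forward): cur=D back=1 fwd=0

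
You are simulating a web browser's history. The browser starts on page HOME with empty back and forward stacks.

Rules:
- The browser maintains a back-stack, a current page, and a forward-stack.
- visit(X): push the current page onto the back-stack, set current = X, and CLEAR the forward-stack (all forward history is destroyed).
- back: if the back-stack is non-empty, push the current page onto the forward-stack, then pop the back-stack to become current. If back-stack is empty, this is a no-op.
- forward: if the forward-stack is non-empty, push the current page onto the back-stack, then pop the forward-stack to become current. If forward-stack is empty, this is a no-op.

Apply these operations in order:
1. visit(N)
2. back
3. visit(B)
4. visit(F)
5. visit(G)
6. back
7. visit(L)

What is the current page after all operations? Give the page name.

After 1 (visit(N)): cur=N back=1 fwd=0
After 2 (back): cur=HOME back=0 fwd=1
After 3 (visit(B)): cur=B back=1 fwd=0
After 4 (visit(F)): cur=F back=2 fwd=0
After 5 (visit(G)): cur=G back=3 fwd=0
After 6 (back): cur=F back=2 fwd=1
After 7 (visit(L)): cur=L back=3 fwd=0

Answer: L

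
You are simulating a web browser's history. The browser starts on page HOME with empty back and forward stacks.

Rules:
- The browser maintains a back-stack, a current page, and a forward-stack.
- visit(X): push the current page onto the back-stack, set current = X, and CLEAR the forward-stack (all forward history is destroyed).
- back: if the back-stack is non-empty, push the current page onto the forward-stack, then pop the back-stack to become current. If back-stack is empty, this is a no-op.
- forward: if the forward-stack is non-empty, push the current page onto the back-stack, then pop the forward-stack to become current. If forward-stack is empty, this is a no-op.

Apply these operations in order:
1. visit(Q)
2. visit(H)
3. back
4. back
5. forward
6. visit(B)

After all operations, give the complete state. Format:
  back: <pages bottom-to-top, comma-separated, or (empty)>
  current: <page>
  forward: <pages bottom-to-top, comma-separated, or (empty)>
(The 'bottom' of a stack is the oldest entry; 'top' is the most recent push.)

After 1 (visit(Q)): cur=Q back=1 fwd=0
After 2 (visit(H)): cur=H back=2 fwd=0
After 3 (back): cur=Q back=1 fwd=1
After 4 (back): cur=HOME back=0 fwd=2
After 5 (forward): cur=Q back=1 fwd=1
After 6 (visit(B)): cur=B back=2 fwd=0

Answer: back: HOME,Q
current: B
forward: (empty)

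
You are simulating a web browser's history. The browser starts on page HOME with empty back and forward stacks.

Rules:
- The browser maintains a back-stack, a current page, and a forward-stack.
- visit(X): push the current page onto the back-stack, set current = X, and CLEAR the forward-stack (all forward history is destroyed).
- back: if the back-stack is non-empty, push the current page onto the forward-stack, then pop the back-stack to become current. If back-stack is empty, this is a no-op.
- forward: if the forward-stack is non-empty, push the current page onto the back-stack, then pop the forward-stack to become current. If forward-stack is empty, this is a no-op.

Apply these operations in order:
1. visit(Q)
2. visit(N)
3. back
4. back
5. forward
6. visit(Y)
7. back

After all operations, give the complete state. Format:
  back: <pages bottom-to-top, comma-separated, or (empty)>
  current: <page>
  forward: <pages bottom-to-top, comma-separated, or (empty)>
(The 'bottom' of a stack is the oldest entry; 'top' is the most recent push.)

After 1 (visit(Q)): cur=Q back=1 fwd=0
After 2 (visit(N)): cur=N back=2 fwd=0
After 3 (back): cur=Q back=1 fwd=1
After 4 (back): cur=HOME back=0 fwd=2
After 5 (forward): cur=Q back=1 fwd=1
After 6 (visit(Y)): cur=Y back=2 fwd=0
After 7 (back): cur=Q back=1 fwd=1

Answer: back: HOME
current: Q
forward: Y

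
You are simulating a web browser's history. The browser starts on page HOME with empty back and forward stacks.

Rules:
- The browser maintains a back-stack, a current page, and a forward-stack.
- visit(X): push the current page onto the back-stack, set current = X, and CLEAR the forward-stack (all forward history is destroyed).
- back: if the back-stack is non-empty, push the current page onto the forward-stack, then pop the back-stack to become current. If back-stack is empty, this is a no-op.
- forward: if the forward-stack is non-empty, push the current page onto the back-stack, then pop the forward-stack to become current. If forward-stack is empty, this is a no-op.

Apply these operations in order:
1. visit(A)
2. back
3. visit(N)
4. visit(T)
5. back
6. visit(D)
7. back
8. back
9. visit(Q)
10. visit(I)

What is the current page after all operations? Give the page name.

After 1 (visit(A)): cur=A back=1 fwd=0
After 2 (back): cur=HOME back=0 fwd=1
After 3 (visit(N)): cur=N back=1 fwd=0
After 4 (visit(T)): cur=T back=2 fwd=0
After 5 (back): cur=N back=1 fwd=1
After 6 (visit(D)): cur=D back=2 fwd=0
After 7 (back): cur=N back=1 fwd=1
After 8 (back): cur=HOME back=0 fwd=2
After 9 (visit(Q)): cur=Q back=1 fwd=0
After 10 (visit(I)): cur=I back=2 fwd=0

Answer: I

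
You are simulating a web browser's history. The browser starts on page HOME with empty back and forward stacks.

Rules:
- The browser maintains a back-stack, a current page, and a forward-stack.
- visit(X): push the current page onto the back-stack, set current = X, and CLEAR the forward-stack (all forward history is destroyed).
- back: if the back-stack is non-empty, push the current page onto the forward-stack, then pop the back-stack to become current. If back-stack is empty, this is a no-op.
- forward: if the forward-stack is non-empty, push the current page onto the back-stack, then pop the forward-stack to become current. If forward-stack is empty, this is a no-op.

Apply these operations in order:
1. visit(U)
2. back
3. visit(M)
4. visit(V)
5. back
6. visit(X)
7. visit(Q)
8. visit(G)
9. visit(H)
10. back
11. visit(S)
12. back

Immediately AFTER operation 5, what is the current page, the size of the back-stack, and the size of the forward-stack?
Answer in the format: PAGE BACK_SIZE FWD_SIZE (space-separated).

After 1 (visit(U)): cur=U back=1 fwd=0
After 2 (back): cur=HOME back=0 fwd=1
After 3 (visit(M)): cur=M back=1 fwd=0
After 4 (visit(V)): cur=V back=2 fwd=0
After 5 (back): cur=M back=1 fwd=1

M 1 1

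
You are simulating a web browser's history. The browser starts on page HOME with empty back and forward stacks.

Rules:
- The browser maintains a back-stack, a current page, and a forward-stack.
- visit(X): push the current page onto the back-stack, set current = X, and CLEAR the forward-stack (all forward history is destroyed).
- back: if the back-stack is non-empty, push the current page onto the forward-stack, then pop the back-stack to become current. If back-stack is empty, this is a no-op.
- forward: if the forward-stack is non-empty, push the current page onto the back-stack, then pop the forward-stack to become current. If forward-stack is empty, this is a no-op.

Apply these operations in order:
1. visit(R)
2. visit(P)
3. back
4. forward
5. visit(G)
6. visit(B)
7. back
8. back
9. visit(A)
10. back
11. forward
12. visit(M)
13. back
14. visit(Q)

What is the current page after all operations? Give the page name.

Answer: Q

Derivation:
After 1 (visit(R)): cur=R back=1 fwd=0
After 2 (visit(P)): cur=P back=2 fwd=0
After 3 (back): cur=R back=1 fwd=1
After 4 (forward): cur=P back=2 fwd=0
After 5 (visit(G)): cur=G back=3 fwd=0
After 6 (visit(B)): cur=B back=4 fwd=0
After 7 (back): cur=G back=3 fwd=1
After 8 (back): cur=P back=2 fwd=2
After 9 (visit(A)): cur=A back=3 fwd=0
After 10 (back): cur=P back=2 fwd=1
After 11 (forward): cur=A back=3 fwd=0
After 12 (visit(M)): cur=M back=4 fwd=0
After 13 (back): cur=A back=3 fwd=1
After 14 (visit(Q)): cur=Q back=4 fwd=0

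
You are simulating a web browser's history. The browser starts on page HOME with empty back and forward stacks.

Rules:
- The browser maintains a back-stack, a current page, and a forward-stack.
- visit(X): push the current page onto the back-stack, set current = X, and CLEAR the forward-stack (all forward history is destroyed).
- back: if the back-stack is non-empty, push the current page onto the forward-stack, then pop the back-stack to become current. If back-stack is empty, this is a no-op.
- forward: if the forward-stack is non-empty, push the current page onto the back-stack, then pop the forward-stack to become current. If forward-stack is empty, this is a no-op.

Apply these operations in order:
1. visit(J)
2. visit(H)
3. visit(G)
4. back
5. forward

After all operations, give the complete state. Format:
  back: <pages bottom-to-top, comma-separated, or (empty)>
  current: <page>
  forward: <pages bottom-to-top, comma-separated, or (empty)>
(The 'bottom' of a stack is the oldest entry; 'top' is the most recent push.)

Answer: back: HOME,J,H
current: G
forward: (empty)

Derivation:
After 1 (visit(J)): cur=J back=1 fwd=0
After 2 (visit(H)): cur=H back=2 fwd=0
After 3 (visit(G)): cur=G back=3 fwd=0
After 4 (back): cur=H back=2 fwd=1
After 5 (forward): cur=G back=3 fwd=0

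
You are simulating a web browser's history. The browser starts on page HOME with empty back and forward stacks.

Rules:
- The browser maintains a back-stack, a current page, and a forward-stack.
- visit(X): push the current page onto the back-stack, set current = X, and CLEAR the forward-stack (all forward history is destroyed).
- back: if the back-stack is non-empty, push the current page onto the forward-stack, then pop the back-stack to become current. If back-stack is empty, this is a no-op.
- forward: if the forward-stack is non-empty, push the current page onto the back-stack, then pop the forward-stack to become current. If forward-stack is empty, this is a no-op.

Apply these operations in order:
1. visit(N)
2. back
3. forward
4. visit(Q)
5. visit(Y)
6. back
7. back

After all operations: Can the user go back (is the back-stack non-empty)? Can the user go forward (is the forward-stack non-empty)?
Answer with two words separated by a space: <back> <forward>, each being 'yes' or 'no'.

Answer: yes yes

Derivation:
After 1 (visit(N)): cur=N back=1 fwd=0
After 2 (back): cur=HOME back=0 fwd=1
After 3 (forward): cur=N back=1 fwd=0
After 4 (visit(Q)): cur=Q back=2 fwd=0
After 5 (visit(Y)): cur=Y back=3 fwd=0
After 6 (back): cur=Q back=2 fwd=1
After 7 (back): cur=N back=1 fwd=2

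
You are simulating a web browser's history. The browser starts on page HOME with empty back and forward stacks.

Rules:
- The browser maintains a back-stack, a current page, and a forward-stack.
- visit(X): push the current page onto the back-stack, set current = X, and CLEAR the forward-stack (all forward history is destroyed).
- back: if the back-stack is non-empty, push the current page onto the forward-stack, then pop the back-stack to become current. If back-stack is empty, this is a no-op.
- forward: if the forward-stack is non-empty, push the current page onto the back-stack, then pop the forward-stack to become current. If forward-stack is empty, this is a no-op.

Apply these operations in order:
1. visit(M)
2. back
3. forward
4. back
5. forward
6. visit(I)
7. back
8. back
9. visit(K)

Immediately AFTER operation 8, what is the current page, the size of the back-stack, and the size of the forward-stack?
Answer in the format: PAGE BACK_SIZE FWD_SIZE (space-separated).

After 1 (visit(M)): cur=M back=1 fwd=0
After 2 (back): cur=HOME back=0 fwd=1
After 3 (forward): cur=M back=1 fwd=0
After 4 (back): cur=HOME back=0 fwd=1
After 5 (forward): cur=M back=1 fwd=0
After 6 (visit(I)): cur=I back=2 fwd=0
After 7 (back): cur=M back=1 fwd=1
After 8 (back): cur=HOME back=0 fwd=2

HOME 0 2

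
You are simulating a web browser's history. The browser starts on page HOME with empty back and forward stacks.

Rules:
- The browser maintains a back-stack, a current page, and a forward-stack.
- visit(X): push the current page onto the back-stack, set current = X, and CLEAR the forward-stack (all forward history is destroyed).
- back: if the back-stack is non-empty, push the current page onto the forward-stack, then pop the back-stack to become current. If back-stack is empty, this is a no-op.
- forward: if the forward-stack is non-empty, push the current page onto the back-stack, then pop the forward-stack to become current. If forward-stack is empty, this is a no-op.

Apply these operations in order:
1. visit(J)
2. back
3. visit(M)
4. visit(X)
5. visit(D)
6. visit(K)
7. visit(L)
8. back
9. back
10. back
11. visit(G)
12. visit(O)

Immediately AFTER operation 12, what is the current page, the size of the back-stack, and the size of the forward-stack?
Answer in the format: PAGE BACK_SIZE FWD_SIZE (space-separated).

After 1 (visit(J)): cur=J back=1 fwd=0
After 2 (back): cur=HOME back=0 fwd=1
After 3 (visit(M)): cur=M back=1 fwd=0
After 4 (visit(X)): cur=X back=2 fwd=0
After 5 (visit(D)): cur=D back=3 fwd=0
After 6 (visit(K)): cur=K back=4 fwd=0
After 7 (visit(L)): cur=L back=5 fwd=0
After 8 (back): cur=K back=4 fwd=1
After 9 (back): cur=D back=3 fwd=2
After 10 (back): cur=X back=2 fwd=3
After 11 (visit(G)): cur=G back=3 fwd=0
After 12 (visit(O)): cur=O back=4 fwd=0

O 4 0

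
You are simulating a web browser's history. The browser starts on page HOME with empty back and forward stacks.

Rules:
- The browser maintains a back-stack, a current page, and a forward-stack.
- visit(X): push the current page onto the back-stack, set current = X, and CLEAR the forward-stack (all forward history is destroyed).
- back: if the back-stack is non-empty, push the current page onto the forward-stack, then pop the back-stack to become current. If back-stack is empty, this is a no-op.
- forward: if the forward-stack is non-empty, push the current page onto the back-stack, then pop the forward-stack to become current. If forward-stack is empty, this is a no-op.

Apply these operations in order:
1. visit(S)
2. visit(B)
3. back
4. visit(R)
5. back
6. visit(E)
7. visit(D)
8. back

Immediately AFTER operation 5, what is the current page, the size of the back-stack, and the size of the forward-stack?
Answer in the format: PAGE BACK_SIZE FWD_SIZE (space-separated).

After 1 (visit(S)): cur=S back=1 fwd=0
After 2 (visit(B)): cur=B back=2 fwd=0
After 3 (back): cur=S back=1 fwd=1
After 4 (visit(R)): cur=R back=2 fwd=0
After 5 (back): cur=S back=1 fwd=1

S 1 1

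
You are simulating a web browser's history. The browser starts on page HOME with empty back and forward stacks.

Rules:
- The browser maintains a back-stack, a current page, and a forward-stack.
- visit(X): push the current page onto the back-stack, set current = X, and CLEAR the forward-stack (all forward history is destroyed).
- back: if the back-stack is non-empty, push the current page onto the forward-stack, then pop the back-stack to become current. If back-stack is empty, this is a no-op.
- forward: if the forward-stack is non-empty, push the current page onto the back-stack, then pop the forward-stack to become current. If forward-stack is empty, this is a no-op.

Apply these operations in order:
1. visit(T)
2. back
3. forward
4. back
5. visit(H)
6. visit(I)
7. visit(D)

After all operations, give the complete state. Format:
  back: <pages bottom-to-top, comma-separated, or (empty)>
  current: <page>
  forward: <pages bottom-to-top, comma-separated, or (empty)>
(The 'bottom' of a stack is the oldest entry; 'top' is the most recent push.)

After 1 (visit(T)): cur=T back=1 fwd=0
After 2 (back): cur=HOME back=0 fwd=1
After 3 (forward): cur=T back=1 fwd=0
After 4 (back): cur=HOME back=0 fwd=1
After 5 (visit(H)): cur=H back=1 fwd=0
After 6 (visit(I)): cur=I back=2 fwd=0
After 7 (visit(D)): cur=D back=3 fwd=0

Answer: back: HOME,H,I
current: D
forward: (empty)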